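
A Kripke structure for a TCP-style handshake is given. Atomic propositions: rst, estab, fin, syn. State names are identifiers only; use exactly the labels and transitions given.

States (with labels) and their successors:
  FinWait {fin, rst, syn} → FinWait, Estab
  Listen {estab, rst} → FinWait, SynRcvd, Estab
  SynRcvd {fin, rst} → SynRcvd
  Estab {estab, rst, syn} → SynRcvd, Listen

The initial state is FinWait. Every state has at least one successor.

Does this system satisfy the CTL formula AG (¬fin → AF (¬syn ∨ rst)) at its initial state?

States satisfying ¬fin → AF (¬syn ∨ rst): {FinWait, Listen, SynRcvd, Estab}.
States satisfying AG (¬fin → AF (¬syn ∨ rst)): {FinWait, Listen, SynRcvd, Estab}.
Every state reachable from FinWait satisfies ¬fin → AF (¬syn ∨ rst).
FinWait ∈ Sat(AG (¬fin → AF (¬syn ∨ rst))).

Holds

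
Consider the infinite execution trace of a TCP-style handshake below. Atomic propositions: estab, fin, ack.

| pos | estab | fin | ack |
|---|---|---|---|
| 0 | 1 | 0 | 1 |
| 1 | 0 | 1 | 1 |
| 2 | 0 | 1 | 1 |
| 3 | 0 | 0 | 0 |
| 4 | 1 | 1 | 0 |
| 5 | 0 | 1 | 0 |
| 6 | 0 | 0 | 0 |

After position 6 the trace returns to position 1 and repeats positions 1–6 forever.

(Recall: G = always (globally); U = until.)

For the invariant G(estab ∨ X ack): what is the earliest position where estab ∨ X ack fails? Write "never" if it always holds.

Check estab ∨ X ack at each position in order: 0 ✓, 1 ✓.
At position 2 the labels are {ack, fin} and the next position 3 has {}, so estab ∨ X ack is false there. This is the first violation.

2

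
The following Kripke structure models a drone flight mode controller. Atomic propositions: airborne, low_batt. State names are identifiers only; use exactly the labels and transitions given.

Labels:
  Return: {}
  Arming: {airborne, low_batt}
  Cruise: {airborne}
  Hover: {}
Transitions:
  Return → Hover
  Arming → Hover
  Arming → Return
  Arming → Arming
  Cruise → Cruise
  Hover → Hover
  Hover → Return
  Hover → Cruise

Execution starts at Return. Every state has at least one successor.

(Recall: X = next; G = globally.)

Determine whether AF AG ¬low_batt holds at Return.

States satisfying AG ¬low_batt: {Return, Cruise, Hover}.
States satisfying AF AG ¬low_batt: {Return, Cruise, Hover}.
Return ∈ Sat(AF AG ¬low_batt).

Satisfied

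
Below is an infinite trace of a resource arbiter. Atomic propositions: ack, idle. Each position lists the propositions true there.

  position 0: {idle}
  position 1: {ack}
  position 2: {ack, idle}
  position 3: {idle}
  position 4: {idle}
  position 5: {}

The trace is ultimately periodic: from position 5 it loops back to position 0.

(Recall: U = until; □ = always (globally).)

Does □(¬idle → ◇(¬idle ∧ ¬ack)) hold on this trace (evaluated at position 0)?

¬idle → ◇(¬idle ∧ ¬ack) holds at every position 0..5, and those are all positions ever visited, so □(¬idle → ◇(¬idle ∧ ¬ack)) holds.
Positions where ¬idle holds: 1, 5.
Check ◇(¬idle ∧ ¬ack) at each: 1→ok, 5→ok.

Satisfied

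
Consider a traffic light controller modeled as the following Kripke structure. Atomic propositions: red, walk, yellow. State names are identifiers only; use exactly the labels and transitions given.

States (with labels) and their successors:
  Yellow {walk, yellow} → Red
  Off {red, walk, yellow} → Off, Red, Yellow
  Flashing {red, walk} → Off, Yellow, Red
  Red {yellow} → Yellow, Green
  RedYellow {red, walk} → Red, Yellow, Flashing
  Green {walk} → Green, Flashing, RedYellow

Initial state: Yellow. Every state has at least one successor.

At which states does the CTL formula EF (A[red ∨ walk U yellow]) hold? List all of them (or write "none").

{Yellow, Off, Flashing, Red, RedYellow, Green}

States satisfying A[red ∨ walk U yellow]: {Yellow, Off, Flashing, Red, RedYellow}.
States satisfying EF (A[red ∨ walk U yellow]): {Yellow, Off, Flashing, Red, RedYellow, Green}.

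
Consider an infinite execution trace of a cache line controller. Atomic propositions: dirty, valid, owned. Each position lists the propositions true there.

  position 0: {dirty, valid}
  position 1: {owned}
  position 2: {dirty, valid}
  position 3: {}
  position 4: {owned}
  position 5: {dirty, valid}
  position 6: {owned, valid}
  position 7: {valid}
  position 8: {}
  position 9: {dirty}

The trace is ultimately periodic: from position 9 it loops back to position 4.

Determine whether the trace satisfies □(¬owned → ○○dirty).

Does not hold

¬owned → ○○dirty must hold at every position from 0 onward. It fails at position 2, so □(¬owned → ○○dirty) is false.
Positions where ¬owned holds: 0, 2, 3, 5, 7, 8, 9.
Check ○○dirty at each: 0→ok, 2→fails, 3→ok, 5→fails, 7→ok, 8→fails, 9→ok.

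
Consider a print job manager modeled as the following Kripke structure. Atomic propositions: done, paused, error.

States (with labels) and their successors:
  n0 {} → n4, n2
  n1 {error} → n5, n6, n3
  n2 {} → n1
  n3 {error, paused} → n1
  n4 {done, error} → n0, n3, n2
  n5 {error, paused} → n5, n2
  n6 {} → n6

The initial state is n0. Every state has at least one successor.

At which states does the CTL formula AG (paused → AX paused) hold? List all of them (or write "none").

States satisfying paused → AX paused: {n0, n1, n2, n4, n6}.
States satisfying AG (paused → AX paused): {n6}.

{n6}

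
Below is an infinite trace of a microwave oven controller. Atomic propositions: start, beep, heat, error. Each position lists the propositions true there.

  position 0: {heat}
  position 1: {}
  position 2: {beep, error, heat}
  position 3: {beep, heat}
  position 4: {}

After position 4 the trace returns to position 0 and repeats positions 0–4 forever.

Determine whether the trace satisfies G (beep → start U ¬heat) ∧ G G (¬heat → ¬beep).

Does not hold

beep → start U ¬heat must hold at every position from 0 onward. It fails at position 2, so G (beep → start U ¬heat) is false.
Positions where beep holds: 2, 3.
Check start U ¬heat at each: 2→fails, 3→fails.
G (¬heat → ¬beep) holds at every position 0..4, and those are all positions ever visited, so G G (¬heat → ¬beep) holds.
At position 0: G (beep → start U ¬heat) is false; G G (¬heat → ¬beep) is true; so G (beep → start U ¬heat) ∧ G G (¬heat → ¬beep) is false.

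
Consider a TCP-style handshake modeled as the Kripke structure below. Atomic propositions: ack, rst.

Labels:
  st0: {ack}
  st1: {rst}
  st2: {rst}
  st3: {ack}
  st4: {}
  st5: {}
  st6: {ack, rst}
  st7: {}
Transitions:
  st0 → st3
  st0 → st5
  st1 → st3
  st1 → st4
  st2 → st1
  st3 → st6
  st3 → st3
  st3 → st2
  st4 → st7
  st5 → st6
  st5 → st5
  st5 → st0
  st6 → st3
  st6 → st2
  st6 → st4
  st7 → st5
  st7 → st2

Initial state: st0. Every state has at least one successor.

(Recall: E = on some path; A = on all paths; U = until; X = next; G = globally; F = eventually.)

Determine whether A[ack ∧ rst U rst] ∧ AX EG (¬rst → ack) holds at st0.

No

States satisfying ack ∧ rst: {st6}.
States satisfying rst: {st1, st2, st6}.
States satisfying A[ack ∧ rst U rst]: {st1, st2, st6}.
States satisfying EG (¬rst → ack): {st0, st1, st2, st3, st6}.
States satisfying AX EG (¬rst → ack): {st2, st3}.
States satisfying A[ack ∧ rst U rst] ∧ AX EG (¬rst → ack): {st2}.
st0 ∉ Sat(A[ack ∧ rst U rst] ∧ AX EG (¬rst → ack)).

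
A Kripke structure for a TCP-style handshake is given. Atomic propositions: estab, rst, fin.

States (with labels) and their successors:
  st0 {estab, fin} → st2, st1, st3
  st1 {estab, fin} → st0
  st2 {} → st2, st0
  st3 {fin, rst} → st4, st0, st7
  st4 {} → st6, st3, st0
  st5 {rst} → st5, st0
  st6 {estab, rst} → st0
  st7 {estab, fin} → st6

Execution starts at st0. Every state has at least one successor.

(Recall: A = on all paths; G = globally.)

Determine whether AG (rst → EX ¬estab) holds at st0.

States satisfying rst → EX ¬estab: {st0, st1, st2, st3, st4, st5, st7}.
States satisfying AG (rst → EX ¬estab): ∅.
st6 is reachable from st0 and violates rst → EX ¬estab, so AG fails at st0.
st0 ∉ Sat(AG (rst → EX ¬estab)).

Violated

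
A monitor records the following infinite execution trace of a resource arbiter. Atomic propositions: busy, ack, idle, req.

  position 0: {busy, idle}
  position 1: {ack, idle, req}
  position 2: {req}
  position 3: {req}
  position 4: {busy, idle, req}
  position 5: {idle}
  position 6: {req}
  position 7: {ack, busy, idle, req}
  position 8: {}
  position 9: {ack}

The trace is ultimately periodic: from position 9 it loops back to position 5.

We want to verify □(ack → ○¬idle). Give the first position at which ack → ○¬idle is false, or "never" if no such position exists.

9

Check ack → ○¬idle at each position in order: 0 ✓, 1 ✓, 2 ✓, 3 ✓, 4 ✓, 5 ✓, 6 ✓, 7 ✓, 8 ✓.
At position 9 the labels are {ack} and the next position 5 has {idle}, so ack → ○¬idle is false there. This is the first violation.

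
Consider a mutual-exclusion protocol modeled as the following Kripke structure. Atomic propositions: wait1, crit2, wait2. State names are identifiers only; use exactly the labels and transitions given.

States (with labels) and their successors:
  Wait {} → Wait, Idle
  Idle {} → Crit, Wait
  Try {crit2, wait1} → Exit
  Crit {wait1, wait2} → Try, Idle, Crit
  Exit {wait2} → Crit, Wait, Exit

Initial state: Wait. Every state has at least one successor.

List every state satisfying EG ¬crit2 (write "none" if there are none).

States satisfying ¬crit2: {Wait, Idle, Crit, Exit}.
States satisfying EG ¬crit2: {Wait, Idle, Crit, Exit}.

{Wait, Idle, Crit, Exit}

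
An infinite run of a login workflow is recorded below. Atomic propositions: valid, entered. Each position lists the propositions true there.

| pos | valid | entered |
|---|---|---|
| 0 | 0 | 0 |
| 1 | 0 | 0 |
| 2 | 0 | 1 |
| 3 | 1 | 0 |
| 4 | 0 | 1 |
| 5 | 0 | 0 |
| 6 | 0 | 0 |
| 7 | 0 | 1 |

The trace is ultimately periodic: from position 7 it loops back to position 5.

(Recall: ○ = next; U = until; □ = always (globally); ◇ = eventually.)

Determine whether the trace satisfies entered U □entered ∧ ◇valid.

Violated

Walking from position 0: at position 0, □entered has not yet held and entered fails, so entered U □entered is false.
valid holds at position 3, which is reachable from 0, so ◇valid holds.
At position 0: entered U □entered is false; ◇valid is true; so entered U □entered ∧ ◇valid is false.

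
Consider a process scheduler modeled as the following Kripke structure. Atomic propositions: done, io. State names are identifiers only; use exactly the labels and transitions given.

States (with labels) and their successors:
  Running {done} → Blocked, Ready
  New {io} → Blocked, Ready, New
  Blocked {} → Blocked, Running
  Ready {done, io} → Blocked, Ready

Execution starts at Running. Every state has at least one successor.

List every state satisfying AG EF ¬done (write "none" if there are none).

{Running, New, Blocked, Ready}

States satisfying EF ¬done: {Running, New, Blocked, Ready}.
States satisfying AG EF ¬done: {Running, New, Blocked, Ready}.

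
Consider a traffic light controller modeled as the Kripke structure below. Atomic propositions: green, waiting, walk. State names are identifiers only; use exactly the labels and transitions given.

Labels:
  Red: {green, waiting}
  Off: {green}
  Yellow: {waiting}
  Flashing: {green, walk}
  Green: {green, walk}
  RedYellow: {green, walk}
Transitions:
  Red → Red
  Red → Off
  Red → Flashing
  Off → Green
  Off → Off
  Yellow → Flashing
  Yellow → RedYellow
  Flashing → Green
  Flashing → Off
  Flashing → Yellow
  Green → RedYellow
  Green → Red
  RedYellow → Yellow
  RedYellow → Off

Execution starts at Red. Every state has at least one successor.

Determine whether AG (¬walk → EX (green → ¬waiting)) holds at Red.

Satisfied

States satisfying ¬walk → EX (green → ¬waiting): {Red, Off, Yellow, Flashing, Green, RedYellow}.
States satisfying AG (¬walk → EX (green → ¬waiting)): {Red, Off, Yellow, Flashing, Green, RedYellow}.
Every state reachable from Red satisfies ¬walk → EX (green → ¬waiting).
Red ∈ Sat(AG (¬walk → EX (green → ¬waiting))).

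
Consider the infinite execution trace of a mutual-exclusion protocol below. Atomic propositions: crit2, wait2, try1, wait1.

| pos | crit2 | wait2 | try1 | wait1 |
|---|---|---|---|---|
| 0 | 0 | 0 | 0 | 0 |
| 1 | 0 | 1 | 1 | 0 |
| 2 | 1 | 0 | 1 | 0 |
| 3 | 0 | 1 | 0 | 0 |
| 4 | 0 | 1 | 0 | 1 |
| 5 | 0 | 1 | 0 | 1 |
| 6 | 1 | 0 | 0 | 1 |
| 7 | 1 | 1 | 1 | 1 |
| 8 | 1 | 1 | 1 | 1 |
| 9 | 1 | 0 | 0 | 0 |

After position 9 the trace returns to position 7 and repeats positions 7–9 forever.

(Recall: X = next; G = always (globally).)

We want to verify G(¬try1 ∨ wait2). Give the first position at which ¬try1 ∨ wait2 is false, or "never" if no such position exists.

Check ¬try1 ∨ wait2 at each position in order: 0 ✓, 1 ✓.
At position 2 the labels are {crit2, try1}, so ¬try1 ∨ wait2 is false there. This is the first violation.

2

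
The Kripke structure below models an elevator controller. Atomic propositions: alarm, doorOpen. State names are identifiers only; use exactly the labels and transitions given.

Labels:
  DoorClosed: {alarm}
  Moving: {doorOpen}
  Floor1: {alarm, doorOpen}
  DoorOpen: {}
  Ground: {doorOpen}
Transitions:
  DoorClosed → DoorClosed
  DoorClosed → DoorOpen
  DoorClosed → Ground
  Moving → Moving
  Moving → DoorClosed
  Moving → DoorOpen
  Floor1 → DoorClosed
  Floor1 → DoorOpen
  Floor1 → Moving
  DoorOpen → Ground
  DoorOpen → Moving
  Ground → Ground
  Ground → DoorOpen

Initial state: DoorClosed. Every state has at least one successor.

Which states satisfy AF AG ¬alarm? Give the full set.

none

States satisfying AG ¬alarm: ∅.
States satisfying AF AG ¬alarm: ∅.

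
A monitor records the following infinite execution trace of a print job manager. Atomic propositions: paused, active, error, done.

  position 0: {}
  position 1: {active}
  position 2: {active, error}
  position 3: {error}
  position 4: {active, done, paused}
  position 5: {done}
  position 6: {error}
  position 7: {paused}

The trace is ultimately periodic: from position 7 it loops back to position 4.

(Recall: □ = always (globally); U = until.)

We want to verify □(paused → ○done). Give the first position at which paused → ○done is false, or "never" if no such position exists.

paused → ○done holds at every position 0..7, and those are all the positions the trace ever visits, so the invariant □(paused → ○done) is never violated.

never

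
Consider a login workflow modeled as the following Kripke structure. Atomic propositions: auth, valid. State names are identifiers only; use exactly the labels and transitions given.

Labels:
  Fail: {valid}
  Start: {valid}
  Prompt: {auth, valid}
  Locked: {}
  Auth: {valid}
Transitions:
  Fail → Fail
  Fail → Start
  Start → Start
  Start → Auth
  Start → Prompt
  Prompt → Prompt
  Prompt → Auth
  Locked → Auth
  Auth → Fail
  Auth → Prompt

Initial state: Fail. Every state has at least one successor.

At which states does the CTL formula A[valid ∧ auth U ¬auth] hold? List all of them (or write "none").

States satisfying valid ∧ auth: {Prompt}.
States satisfying ¬auth: {Fail, Start, Locked, Auth}.
States satisfying A[valid ∧ auth U ¬auth]: {Fail, Start, Locked, Auth}.

{Fail, Start, Locked, Auth}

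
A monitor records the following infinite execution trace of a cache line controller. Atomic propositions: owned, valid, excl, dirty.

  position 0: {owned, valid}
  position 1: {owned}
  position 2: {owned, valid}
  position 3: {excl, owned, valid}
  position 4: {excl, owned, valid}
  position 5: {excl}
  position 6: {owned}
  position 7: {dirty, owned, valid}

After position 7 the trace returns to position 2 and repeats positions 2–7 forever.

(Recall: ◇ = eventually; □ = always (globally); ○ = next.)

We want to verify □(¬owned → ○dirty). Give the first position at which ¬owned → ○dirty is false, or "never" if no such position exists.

Check ¬owned → ○dirty at each position in order: 0 ✓, 1 ✓, 2 ✓, 3 ✓, 4 ✓.
At position 5 the labels are {excl} and the next position 6 has {owned}, so ¬owned → ○dirty is false there. This is the first violation.

5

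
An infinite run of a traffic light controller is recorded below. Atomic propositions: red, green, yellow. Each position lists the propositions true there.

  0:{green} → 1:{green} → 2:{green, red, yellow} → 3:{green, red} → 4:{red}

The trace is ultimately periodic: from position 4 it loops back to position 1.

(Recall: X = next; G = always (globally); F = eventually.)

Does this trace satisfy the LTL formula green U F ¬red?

Walking from position 0: F ¬red first holds at position 0, and green holds at every earlier position along the way, so green U F ¬red holds.

Holds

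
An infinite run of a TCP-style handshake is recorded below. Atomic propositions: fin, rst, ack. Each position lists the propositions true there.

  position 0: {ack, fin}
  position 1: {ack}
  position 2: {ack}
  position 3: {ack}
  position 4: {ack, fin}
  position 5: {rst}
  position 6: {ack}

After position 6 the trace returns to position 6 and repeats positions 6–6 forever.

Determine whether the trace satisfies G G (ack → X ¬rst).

G (ack → X ¬rst) must hold at every position from 0 onward. It fails at position 0, so G G (ack → X ¬rst) is false.

No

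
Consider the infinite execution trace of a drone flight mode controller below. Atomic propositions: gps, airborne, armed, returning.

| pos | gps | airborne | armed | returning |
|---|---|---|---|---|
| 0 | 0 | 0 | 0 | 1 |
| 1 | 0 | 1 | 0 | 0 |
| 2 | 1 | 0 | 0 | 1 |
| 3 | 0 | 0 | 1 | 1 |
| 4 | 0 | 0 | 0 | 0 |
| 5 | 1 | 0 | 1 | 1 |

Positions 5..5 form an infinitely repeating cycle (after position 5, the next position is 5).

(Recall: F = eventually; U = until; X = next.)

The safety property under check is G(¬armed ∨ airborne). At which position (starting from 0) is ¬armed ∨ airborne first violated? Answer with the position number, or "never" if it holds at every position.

Check ¬armed ∨ airborne at each position in order: 0 ✓, 1 ✓, 2 ✓.
At position 3 the labels are {armed, returning}, so ¬armed ∨ airborne is false there. This is the first violation.

3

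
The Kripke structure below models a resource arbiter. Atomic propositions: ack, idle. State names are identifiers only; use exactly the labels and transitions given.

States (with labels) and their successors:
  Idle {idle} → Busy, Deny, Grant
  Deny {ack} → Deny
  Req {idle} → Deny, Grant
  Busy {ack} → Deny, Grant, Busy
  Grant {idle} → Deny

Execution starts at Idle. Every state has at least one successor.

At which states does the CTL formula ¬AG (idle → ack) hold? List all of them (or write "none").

States satisfying idle → ack: {Deny, Busy}.
States satisfying AG (idle → ack): {Deny}.
States satisfying ¬AG (idle → ack): {Idle, Req, Busy, Grant}.

{Idle, Req, Busy, Grant}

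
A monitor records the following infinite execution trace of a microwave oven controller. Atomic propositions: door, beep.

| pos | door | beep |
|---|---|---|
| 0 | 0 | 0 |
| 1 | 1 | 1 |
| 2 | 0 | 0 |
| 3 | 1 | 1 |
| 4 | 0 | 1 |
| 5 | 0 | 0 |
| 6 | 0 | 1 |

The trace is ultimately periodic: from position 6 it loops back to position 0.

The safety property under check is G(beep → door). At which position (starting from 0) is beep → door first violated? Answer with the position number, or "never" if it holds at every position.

Check beep → door at each position in order: 0 ✓, 1 ✓, 2 ✓, 3 ✓.
At position 4 the labels are {beep}, so beep → door is false there. This is the first violation.

4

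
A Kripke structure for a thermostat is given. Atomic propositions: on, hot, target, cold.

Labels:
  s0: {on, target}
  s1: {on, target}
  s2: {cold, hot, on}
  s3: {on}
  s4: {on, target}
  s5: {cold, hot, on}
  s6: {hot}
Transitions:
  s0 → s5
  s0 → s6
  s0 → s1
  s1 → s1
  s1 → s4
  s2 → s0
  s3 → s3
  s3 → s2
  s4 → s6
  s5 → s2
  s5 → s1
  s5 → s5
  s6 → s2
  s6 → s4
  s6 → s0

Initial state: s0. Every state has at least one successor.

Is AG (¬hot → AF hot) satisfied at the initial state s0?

Does not hold

States satisfying ¬hot → AF hot: {s2, s4, s5, s6}.
States satisfying AG (¬hot → AF hot): ∅.
s0 is reachable from s0 and violates ¬hot → AF hot, so AG fails at s0.
s0 ∉ Sat(AG (¬hot → AF hot)).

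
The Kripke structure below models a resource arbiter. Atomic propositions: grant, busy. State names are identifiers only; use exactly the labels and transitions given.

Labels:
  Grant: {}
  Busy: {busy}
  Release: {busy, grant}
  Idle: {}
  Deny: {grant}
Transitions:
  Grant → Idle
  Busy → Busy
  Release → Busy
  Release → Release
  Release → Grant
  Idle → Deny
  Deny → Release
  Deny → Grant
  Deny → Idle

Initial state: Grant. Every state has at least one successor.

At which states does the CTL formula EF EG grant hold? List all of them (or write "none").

{Grant, Release, Idle, Deny}

States satisfying EG grant: {Release, Deny}.
States satisfying EF EG grant: {Grant, Release, Idle, Deny}.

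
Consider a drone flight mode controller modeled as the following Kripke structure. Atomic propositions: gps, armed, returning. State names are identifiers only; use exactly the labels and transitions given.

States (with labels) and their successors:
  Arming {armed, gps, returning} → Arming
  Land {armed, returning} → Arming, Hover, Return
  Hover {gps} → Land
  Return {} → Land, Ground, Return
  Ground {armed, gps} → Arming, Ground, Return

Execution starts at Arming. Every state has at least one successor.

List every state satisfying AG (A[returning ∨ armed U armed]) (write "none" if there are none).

States satisfying A[returning ∨ armed U armed]: {Arming, Land, Ground}.
States satisfying AG (A[returning ∨ armed U armed]): {Arming}.

{Arming}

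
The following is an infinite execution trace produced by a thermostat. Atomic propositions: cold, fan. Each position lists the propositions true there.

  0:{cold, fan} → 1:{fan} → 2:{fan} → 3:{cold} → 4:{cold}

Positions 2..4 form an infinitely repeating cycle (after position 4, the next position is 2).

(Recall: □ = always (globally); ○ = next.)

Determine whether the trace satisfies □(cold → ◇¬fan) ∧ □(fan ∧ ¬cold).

Does not hold

cold → ◇¬fan holds at every position 0..4, and those are all positions ever visited, so □(cold → ◇¬fan) holds.
Positions where cold holds: 0, 3, 4.
Check ◇¬fan at each: 0→ok, 3→ok, 4→ok.
fan ∧ ¬cold must hold at every position from 0 onward. It fails at position 0, so □(fan ∧ ¬cold) is false.
At position 0: □(cold → ◇¬fan) is true; □(fan ∧ ¬cold) is false; so □(cold → ◇¬fan) ∧ □(fan ∧ ¬cold) is false.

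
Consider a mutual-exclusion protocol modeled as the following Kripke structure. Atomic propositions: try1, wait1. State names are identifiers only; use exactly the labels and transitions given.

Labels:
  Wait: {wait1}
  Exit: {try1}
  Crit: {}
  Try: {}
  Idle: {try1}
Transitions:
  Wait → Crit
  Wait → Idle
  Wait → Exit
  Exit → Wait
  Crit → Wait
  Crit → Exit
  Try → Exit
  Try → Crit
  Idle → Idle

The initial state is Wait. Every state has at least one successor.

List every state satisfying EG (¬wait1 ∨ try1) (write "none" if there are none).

States satisfying ¬wait1 ∨ try1: {Exit, Crit, Try, Idle}.
States satisfying EG (¬wait1 ∨ try1): {Idle}.

{Idle}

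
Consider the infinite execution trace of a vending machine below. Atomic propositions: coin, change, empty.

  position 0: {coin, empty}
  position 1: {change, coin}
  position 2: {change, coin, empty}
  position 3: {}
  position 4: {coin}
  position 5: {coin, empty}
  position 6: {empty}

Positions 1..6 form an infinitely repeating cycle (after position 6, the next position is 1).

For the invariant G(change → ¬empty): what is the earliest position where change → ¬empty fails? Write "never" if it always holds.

Check change → ¬empty at each position in order: 0 ✓, 1 ✓.
At position 2 the labels are {change, coin, empty}, so change → ¬empty is false there. This is the first violation.

2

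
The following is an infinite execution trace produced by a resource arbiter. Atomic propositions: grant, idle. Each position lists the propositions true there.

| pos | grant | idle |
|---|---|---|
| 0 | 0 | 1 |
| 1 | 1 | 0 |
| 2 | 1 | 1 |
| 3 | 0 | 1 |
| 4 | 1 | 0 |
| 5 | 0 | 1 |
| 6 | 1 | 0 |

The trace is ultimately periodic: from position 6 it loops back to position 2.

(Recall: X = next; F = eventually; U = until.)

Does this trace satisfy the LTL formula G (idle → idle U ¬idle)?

Yes

idle → idle U ¬idle holds at every position 0..6, and those are all positions ever visited, so G (idle → idle U ¬idle) holds.
Positions where idle holds: 0, 2, 3, 5.
Check idle U ¬idle at each: 0→ok, 2→ok, 3→ok, 5→ok.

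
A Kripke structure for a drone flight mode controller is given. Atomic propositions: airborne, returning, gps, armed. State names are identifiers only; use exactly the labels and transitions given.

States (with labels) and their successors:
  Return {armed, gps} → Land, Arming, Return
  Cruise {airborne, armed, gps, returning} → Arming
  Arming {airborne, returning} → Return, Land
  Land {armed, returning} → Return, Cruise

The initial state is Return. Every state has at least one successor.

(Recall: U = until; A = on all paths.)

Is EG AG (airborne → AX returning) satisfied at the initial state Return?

States satisfying AG (airborne → AX returning): ∅.
States satisfying EG AG (airborne → AX returning): ∅.
No suitable path/successor from Return witnesses the formula.
Return ∉ Sat(EG AG (airborne → AX returning)).

Violated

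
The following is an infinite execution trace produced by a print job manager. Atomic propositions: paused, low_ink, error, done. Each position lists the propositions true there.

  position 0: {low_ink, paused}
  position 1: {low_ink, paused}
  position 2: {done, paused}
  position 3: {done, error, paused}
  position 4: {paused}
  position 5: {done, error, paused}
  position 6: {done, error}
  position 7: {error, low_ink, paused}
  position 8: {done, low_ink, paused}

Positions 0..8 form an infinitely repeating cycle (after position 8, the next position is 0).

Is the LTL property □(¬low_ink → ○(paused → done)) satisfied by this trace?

Does not hold

¬low_ink → ○(paused → done) must hold at every position from 0 onward. It fails at position 3, so □(¬low_ink → ○(paused → done)) is false.
Positions where ¬low_ink holds: 2, 3, 4, 5, 6.
Check ○(paused → done) at each: 2→ok, 3→fails, 4→ok, 5→ok, 6→fails.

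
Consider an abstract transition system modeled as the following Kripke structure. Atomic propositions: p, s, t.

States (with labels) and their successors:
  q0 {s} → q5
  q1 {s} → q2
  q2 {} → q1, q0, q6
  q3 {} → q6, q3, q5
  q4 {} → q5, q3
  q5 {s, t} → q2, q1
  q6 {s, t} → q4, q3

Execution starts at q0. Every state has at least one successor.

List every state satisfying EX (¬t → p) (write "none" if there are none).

States satisfying ¬t → p: {q5, q6}.
States satisfying EX (¬t → p): {q0, q2, q3, q4}.

{q0, q2, q3, q4}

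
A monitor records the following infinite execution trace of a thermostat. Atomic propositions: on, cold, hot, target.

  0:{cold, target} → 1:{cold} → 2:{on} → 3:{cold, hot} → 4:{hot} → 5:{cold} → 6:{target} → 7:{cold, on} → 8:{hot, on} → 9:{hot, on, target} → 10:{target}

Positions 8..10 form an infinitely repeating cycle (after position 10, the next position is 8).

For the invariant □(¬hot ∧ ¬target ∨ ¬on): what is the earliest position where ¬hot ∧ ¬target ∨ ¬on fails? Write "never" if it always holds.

8

Check ¬hot ∧ ¬target ∨ ¬on at each position in order: 0 ✓, 1 ✓, 2 ✓, 3 ✓, 4 ✓, 5 ✓, 6 ✓, 7 ✓.
At position 8 the labels are {hot, on}, so ¬hot ∧ ¬target ∨ ¬on is false there. This is the first violation.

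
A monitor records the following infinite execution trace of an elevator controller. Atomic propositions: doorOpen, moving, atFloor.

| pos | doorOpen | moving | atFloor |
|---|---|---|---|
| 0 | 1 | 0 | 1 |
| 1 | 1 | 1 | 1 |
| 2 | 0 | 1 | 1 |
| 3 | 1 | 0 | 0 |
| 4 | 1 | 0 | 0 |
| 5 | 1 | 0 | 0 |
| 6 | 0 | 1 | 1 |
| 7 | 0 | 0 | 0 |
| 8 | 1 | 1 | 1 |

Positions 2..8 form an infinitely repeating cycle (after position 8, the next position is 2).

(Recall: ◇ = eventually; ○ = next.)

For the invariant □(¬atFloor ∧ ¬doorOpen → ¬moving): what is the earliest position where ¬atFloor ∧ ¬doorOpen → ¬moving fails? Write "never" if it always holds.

¬atFloor ∧ ¬doorOpen → ¬moving holds at every position 0..8, and those are all the positions the trace ever visits, so the invariant □(¬atFloor ∧ ¬doorOpen → ¬moving) is never violated.

never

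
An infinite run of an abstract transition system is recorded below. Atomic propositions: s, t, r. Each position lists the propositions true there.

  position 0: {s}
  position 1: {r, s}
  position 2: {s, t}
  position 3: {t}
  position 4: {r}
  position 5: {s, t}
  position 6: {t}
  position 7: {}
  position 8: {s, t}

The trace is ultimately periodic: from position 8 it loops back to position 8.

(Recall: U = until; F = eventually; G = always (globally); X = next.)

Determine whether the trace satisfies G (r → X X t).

Holds

r → X X t holds at every position 0..8, and those are all positions ever visited, so G (r → X X t) holds.
Positions where r holds: 1, 4.
Check X X t at each: 1→ok, 4→ok.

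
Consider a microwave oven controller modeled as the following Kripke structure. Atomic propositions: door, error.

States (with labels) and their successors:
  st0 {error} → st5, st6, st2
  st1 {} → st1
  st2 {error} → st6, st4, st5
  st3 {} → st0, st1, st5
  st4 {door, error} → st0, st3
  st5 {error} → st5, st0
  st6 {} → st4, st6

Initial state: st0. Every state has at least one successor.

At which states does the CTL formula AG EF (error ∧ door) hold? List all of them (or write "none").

none

States satisfying EF (error ∧ door): {st0, st2, st3, st4, st5, st6}.
States satisfying AG EF (error ∧ door): ∅.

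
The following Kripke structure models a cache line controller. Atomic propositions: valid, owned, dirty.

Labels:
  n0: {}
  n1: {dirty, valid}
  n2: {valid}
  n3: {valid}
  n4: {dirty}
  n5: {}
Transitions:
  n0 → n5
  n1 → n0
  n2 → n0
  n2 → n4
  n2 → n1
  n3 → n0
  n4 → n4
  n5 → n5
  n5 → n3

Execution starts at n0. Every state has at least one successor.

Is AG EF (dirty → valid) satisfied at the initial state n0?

Satisfied

States satisfying EF (dirty → valid): {n0, n1, n2, n3, n5}.
States satisfying AG EF (dirty → valid): {n0, n1, n3, n5}.
Every state reachable from n0 satisfies EF (dirty → valid).
n0 ∈ Sat(AG EF (dirty → valid)).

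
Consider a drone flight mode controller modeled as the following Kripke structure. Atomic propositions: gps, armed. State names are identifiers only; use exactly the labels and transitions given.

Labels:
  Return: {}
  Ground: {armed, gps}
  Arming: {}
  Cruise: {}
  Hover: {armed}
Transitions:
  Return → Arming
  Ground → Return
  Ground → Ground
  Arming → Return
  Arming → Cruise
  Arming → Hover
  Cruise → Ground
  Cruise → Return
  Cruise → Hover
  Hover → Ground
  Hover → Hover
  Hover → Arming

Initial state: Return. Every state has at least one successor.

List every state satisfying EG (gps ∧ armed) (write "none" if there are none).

{Ground}

States satisfying gps ∧ armed: {Ground}.
States satisfying EG (gps ∧ armed): {Ground}.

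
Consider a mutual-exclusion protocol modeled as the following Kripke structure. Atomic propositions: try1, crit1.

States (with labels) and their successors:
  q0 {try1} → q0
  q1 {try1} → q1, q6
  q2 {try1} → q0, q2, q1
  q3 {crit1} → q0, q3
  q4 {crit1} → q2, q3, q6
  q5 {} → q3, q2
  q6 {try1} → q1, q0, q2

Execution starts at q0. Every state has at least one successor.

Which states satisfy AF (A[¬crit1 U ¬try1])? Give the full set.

{q3, q4, q5}

States satisfying A[¬crit1 U ¬try1]: {q3, q4, q5}.
States satisfying AF (A[¬crit1 U ¬try1]): {q3, q4, q5}.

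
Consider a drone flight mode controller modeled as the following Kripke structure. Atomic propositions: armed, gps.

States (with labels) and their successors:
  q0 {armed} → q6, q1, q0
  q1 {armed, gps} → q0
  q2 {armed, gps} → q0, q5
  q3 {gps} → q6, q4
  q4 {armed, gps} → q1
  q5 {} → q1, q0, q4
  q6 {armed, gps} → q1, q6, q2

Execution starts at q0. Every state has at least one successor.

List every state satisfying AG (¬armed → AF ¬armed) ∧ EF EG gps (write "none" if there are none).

{q0, q1, q2, q3, q4, q5, q6}

States satisfying ¬armed → AF ¬armed: {q0, q1, q2, q3, q4, q5, q6}.
States satisfying AG (¬armed → AF ¬armed): {q0, q1, q2, q3, q4, q5, q6}.
States satisfying EG gps: {q3, q6}.
States satisfying EF EG gps: {q0, q1, q2, q3, q4, q5, q6}.
States satisfying AG (¬armed → AF ¬armed) ∧ EF EG gps: {q0, q1, q2, q3, q4, q5, q6}.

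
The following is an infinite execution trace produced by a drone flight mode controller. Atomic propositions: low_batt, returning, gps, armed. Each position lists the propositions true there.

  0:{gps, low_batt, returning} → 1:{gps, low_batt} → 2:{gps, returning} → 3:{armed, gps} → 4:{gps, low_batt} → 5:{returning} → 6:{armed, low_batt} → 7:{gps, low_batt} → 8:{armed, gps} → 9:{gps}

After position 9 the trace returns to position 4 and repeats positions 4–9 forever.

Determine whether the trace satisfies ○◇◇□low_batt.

Violated

The position after 0 is 1; ◇◇□low_batt is false there.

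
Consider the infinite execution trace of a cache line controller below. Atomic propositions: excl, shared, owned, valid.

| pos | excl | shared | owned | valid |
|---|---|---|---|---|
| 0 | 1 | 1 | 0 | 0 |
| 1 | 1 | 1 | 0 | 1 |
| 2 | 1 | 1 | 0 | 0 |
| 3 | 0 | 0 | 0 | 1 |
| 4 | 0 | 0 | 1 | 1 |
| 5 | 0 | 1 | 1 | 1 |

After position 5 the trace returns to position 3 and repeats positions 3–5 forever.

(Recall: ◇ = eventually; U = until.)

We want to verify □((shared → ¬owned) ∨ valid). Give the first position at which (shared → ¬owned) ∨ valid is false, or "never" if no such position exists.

never

(shared → ¬owned) ∨ valid holds at every position 0..5, and those are all the positions the trace ever visits, so the invariant □((shared → ¬owned) ∨ valid) is never violated.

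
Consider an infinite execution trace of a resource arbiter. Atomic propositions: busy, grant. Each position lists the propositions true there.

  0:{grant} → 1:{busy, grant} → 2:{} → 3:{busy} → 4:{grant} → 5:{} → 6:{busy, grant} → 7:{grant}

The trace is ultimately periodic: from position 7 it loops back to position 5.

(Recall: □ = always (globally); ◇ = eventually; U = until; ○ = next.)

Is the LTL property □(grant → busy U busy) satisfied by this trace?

Violated

grant → busy U busy must hold at every position from 0 onward. It fails at position 0, so □(grant → busy U busy) is false.
Positions where grant holds: 0, 1, 4, 6, 7.
Check busy U busy at each: 0→fails, 1→ok, 4→fails, 6→ok, 7→fails.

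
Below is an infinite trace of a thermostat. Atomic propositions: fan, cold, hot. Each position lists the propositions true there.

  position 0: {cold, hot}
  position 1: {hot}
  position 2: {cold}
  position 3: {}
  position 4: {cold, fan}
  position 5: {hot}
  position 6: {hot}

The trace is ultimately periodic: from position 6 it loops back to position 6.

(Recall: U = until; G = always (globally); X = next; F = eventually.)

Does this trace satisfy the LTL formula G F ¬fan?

F ¬fan holds at every position 0..6, and those are all positions ever visited, so G F ¬fan holds.

Satisfied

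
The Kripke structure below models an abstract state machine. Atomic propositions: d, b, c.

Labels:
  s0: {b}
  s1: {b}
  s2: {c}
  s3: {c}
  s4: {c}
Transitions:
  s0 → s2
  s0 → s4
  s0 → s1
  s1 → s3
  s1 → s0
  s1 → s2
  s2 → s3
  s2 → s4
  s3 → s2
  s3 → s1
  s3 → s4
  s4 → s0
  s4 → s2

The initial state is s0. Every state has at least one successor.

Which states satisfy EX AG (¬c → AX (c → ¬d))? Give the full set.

{s0, s1, s2, s3, s4}

States satisfying AG (¬c → AX (c → ¬d)): {s0, s1, s2, s3, s4}.
States satisfying EX AG (¬c → AX (c → ¬d)): {s0, s1, s2, s3, s4}.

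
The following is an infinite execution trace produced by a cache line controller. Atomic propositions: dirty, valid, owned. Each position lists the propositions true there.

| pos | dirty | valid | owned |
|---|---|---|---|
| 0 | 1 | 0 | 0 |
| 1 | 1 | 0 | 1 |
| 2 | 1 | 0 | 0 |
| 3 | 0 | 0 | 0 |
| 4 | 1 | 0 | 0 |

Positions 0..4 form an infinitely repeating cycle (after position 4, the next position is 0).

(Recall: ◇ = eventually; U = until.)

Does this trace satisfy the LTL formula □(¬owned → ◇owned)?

Yes

¬owned → ◇owned holds at every position 0..4, and those are all positions ever visited, so □(¬owned → ◇owned) holds.
Positions where ¬owned holds: 0, 2, 3, 4.
Check ◇owned at each: 0→ok, 2→ok, 3→ok, 4→ok.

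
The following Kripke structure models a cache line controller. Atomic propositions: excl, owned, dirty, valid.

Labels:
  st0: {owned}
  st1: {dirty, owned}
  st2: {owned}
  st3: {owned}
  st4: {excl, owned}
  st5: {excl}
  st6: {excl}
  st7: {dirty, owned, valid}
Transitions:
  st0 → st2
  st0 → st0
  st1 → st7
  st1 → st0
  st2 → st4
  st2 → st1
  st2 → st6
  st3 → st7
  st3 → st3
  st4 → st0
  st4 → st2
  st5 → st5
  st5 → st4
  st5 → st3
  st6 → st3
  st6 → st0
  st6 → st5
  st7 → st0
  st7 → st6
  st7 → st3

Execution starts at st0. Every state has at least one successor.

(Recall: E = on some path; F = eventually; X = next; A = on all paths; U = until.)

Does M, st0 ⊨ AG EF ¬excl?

Satisfied

States satisfying EF ¬excl: {st0, st1, st2, st3, st4, st5, st6, st7}.
States satisfying AG EF ¬excl: {st0, st1, st2, st3, st4, st5, st6, st7}.
Every state reachable from st0 satisfies EF ¬excl.
st0 ∈ Sat(AG EF ¬excl).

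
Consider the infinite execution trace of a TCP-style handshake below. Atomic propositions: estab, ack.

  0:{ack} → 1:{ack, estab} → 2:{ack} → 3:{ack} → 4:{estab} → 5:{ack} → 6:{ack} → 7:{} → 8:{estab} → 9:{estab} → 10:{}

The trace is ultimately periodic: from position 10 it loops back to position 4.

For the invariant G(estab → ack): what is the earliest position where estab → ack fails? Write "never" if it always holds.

Check estab → ack at each position in order: 0 ✓, 1 ✓, 2 ✓, 3 ✓.
At position 4 the labels are {estab}, so estab → ack is false there. This is the first violation.

4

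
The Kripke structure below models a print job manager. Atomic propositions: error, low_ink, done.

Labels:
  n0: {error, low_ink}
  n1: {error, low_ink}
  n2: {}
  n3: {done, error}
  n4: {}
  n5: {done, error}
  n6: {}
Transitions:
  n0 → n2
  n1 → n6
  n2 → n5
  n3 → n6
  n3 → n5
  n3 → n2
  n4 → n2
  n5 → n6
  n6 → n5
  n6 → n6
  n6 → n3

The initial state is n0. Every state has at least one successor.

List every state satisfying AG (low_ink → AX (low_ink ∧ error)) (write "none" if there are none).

{n2, n3, n4, n5, n6}

States satisfying low_ink → AX (low_ink ∧ error): {n2, n3, n4, n5, n6}.
States satisfying AG (low_ink → AX (low_ink ∧ error)): {n2, n3, n4, n5, n6}.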